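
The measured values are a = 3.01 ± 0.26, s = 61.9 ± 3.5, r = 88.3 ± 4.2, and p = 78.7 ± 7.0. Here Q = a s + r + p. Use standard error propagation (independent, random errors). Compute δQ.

20.9

Let w = a·s = 186. δw/w = √((1·δa/a)² + (1·δs/s)²) = √(0.00746 + 0.00320) = 0.103, so δw = 19.2.
Q = w + r + p: δQ = √(δw² + δr² + δp²) = √(370 + 17.6 + 49.0) = 20.9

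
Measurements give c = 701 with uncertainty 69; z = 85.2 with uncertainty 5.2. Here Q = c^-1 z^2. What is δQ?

Each factor contributes (exponent × relative error)² to (δQ/Q)²:
  (-1·δc/c)² = (-1×0.0984)² = 0.00969;  (2·δz/z)² = (2×0.0610)² = 0.0149
δQ/Q = √(0.0246) = 0.157
Q = 10.4, so δQ = 0.157 × 10.4 = 1.62.

1.62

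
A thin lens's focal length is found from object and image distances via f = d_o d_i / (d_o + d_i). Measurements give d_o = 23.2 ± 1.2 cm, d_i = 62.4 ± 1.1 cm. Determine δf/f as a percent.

∂f/∂d_o = (d_i/(d_o+d_i))² = 0.531;  ∂f/∂d_i = (d_o/(d_o+d_i))² = 0.0735
δf = √((∂f/∂d_o · δd_o)² + (∂f/∂d_i · δd_i)²) = √(0.407 + 0.00653) = 0.643 cm
f = 16.9 cm, so δf/f = 0.643/16.9 = 0.0380.

3.80%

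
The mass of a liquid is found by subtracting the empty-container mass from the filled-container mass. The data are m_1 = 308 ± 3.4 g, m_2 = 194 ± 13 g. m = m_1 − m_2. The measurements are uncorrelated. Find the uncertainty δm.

13.4 g

Sums and differences: (δm)² = Σ (cᵢ δxᵢ)².
  (δm_1)² = 11.6;  (δm_2)² = 169
δm = √(181) = 13.4 g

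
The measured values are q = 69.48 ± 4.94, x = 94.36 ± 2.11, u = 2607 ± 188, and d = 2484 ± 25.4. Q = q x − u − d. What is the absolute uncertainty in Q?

524

Let p = q·x = 6556. δp/p = √((1·δq/q)² + (1·δx/x)²) = √(0.00506 + 0.000500) = 0.0745, so δp = 489.
Q = p − u − d: δQ = √(δp² + δu² + δd²) = √(2.39e+05 + 35300 + 645) = 524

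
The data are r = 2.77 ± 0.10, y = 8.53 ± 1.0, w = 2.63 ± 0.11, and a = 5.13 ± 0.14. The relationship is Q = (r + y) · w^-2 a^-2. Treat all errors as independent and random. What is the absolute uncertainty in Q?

Let u = r + y = 11.3. δu = √(δr² + δy²) = √(0.0100 + 1.00) = 1.00, so δu/u = 0.0889.
Q is then a monomial in u, w, a:
δQ/Q = √((δu/u)² + (-2·δw/w)² + (-2·δa/a)²) = √(0.00791 + 0.00700 + 0.00298) = 0.134
Q = 0.0621, so δQ = 0.134 × 0.0621 = 0.00830.

0.00830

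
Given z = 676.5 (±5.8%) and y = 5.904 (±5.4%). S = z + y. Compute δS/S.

0.0575

S is a linear combination, so absolute uncertainties add in quadrature:
  (δz)² = 1540;  (δy)² = 0.102
δS = √(1540) = 39.2
S = 682.4, so δS/S = 39.2/682.4 = 0.0575.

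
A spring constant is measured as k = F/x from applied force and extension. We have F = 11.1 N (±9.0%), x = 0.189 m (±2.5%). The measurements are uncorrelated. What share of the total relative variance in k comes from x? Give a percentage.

(δk/k)² = (1·δF/F)² + (-1·δx/x)²
  F term: (1×0.0900)² = 0.00810
  x term: (-1×0.0250)² = 0.000625
Total = 0.00873. Share from x = 0.000625/0.00873 = 0.0716.

7.16%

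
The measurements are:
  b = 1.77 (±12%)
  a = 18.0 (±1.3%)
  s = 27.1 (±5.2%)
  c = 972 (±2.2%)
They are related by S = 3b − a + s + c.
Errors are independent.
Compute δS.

21.4

Sums and differences: (δS)² = Σ (cᵢ δxᵢ)².
  (3·δb)² = 0.406;  (δa)² = 0.0548;  (δs)² = 1.99;  (δc)² = 457
δS = √(460) = 21.4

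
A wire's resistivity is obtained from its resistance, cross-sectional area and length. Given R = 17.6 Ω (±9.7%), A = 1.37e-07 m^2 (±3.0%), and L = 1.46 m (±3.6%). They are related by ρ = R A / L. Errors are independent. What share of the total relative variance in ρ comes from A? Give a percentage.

(δρ/ρ)² = (1·δR/R)² + (1·δA/A)² + (-1·δL/L)²
  R term: (1×0.0970)² = 0.00941
  A term: (1×0.0300)² = 0.000900
  L term: (-1×0.0360)² = 0.00130
Total = 0.0116. Share from A = 0.000900/0.0116 = 0.0776.

7.76%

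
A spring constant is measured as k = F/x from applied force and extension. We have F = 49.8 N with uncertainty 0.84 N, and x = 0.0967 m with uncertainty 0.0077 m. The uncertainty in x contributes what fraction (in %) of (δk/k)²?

(δk/k)² = (1·δF/F)² + (-1·δx/x)²
  F term: (1×0.0169)² = 0.000285
  x term: (-1×0.0796)² = 0.00634
Total = 0.00663. Share from x = 0.00634/0.00663 = 0.957.

95.7%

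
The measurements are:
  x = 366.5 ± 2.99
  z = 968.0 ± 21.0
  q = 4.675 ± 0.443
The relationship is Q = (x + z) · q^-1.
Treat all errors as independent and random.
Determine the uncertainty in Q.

27.4

Let u = x + z = 1334. δu = √(δx² + δz²) = √(8.94 + 441) = 21.2, so δu/u = 0.0159.
Q is then a monomial in u, q:
δQ/Q = √((δu/u)² + (-1·δq/q)²) = √(0.000253 + 0.00898) = 0.0961
Q = 285.5, so δQ = 0.0961 × 285.5 = 27.4.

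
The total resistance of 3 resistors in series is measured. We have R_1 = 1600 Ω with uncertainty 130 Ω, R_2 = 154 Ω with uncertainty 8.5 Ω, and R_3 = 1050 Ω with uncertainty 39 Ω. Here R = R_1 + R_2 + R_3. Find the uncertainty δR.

136 Ω

Sums and differences: (δR)² = Σ (cᵢ δxᵢ)².
  (δR_1)² = 16900;  (δR_2)² = 72.2;  (δR_3)² = 1520
δR = √(18500) = 136 Ω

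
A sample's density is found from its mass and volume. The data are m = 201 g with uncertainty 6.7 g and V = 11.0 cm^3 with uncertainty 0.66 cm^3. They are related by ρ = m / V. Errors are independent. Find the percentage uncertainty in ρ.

6.86%

Since ρ is a product/quotient, work with relative uncertainties:
  (1·δm/m)² = (1×0.0333)² = 0.00111;  (-1·δV/V)² = (-1×0.0600)² = 0.00360
δρ/ρ = √(0.00471) = 0.0686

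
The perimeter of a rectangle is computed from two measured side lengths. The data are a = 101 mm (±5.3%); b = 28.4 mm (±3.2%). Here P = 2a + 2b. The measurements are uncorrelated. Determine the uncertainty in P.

For a sum/difference, combine absolute errors in quadrature:
  (2·δa)² = 115;  (2·δb)² = 3.30
δP = √(118) = 10.9 mm

10.9 mm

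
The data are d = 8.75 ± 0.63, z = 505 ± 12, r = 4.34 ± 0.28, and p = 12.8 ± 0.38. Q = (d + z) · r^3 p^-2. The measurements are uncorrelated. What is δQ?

Let u = d + z = 514. δu = √(δd² + δz²) = √(0.397 + 144) = 12.0, so δu/u = 0.0234.
Q is then a monomial in u, r, p:
δQ/Q = √((δu/u)² + (3·δr/r)² + (-2·δp/p)²) = √(0.000547 + 0.0375 + 0.00353) = 0.204
Q = 256, so δQ = 0.204 × 256 = 52.2.

52.2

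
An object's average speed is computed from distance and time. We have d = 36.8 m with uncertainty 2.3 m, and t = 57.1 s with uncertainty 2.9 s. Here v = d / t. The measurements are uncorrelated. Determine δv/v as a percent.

8.05%

Each factor contributes (exponent × relative error)² to (δv/v)²:
  (1·δd/d)² = (1×0.0625)² = 0.00391;  (-1·δt/t)² = (-1×0.0508)² = 0.00258
δv/v = √(0.00649) = 0.0805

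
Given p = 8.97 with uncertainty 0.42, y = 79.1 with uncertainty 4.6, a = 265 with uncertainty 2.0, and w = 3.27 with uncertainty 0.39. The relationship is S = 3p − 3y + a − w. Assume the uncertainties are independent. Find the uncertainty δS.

14.0

Each term contributes (cᵢ δxᵢ)² to (δS)²:
  (3·δp)² = 1.59;  (3·δy)² = 190;  (δa)² = 4.00;  (δw)² = 0.152
δS = √(196) = 14.0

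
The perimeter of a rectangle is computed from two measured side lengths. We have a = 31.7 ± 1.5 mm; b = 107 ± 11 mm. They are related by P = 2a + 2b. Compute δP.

Sums and differences: (δP)² = Σ (cᵢ δxᵢ)².
  (2·δa)² = 9.00;  (2·δb)² = 484
δP = √(493) = 22.2 mm

22.2 mm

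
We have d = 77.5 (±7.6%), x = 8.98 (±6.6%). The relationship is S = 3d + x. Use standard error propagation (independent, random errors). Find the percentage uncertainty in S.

7.32%

Absolute uncertainties add in quadrature for a linear combination:
  (3·δd)² = 312;  (δx)² = 0.351
δS = √(313) = 17.7
S = 241, so δS/S = 17.7/241 = 0.0732.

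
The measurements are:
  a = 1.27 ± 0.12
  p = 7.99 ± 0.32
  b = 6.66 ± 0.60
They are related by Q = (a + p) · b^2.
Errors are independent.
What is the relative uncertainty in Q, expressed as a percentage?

18.4%

Let u = a + p = 9.26. δu = √(δa² + δp²) = √(0.0144 + 0.102) = 0.342, so δu/u = 0.0369.
Q is then a monomial in u, b:
δQ/Q = √((δu/u)² + (2·δb/b)²) = √(0.00136 + 0.0325) = 0.184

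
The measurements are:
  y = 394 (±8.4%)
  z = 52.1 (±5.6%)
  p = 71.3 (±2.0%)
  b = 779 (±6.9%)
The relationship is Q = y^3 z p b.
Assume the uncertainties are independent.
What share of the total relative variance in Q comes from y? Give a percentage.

88.4%

(δQ/Q)² = (3·δy/y)² + (1·δz/z)² + (1·δp/p)² + (1·δb/b)²
  y term: (3×0.0840)² = 0.0635
  z term: (1×0.0560)² = 0.00314
  p term: (1×0.0200)² = 0.000400
  b term: (1×0.0690)² = 0.00476
Total = 0.0718. Share from y = 0.0635/0.0718 = 0.884.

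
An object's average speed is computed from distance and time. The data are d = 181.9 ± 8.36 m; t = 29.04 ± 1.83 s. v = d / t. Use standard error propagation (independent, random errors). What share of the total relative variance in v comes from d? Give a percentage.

(δv/v)² = (1·δd/d)² + (-1·δt/t)²
  d term: (1×0.0460)² = 0.00211
  t term: (-1×0.0630)² = 0.00397
Total = 0.00608. Share from d = 0.00211/0.00608 = 0.347.

34.7%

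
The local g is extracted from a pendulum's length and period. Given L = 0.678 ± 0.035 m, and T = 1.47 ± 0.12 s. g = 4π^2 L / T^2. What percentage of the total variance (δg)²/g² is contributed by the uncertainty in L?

(δg/g)² = (1·δL/L)² + (-2·δT/T)²
  L term: (1×0.0516)² = 0.00266
  T term: (-2×0.0816)² = 0.0267
Total = 0.0293. Share from L = 0.00266/0.0293 = 0.0909.

9.09%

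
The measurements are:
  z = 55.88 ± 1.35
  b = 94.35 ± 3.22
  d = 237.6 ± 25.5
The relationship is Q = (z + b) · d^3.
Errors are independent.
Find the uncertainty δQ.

Let u = z + b = 150.2. δu = √(δz² + δb²) = √(1.82 + 10.4) = 3.49, so δu/u = 0.0232.
Q is then a monomial in u, d:
δQ/Q = √((δu/u)² + (3·δd/d)²) = √(0.000540 + 0.104) = 0.323
Q = 2.015e+09, so δQ = 0.323 × 2.015e+09 = 6.5e+08.

6.5e+08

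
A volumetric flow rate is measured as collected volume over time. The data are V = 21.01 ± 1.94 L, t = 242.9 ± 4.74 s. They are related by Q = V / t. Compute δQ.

0.00816 L/s

Since Q is a product/quotient, work with relative uncertainties:
  (1·δV/V)² = (1×0.0923)² = 0.00853;  (-1·δt/t)² = (-1×0.0195)² = 0.000381
δQ/Q = √(0.00891) = 0.0944
Q = 0.08650 L/s, so δQ = 0.0944 × 0.08650 = 0.00816 L/s.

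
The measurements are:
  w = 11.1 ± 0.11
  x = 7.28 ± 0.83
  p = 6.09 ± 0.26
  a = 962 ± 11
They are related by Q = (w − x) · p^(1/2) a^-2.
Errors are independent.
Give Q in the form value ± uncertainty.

Let u = w − x = 3.82. δu = √(δw² + δx²) = √(0.0121 + 0.689) = 0.837, so δu/u = 0.219.
Q is then a monomial in u, p, a:
δQ/Q = √((δu/u)² + (½·δp/p)² + (-2·δa/a)²) = √(0.0480 + 0.000456 + 0.000523) = 0.221
Q = 1.02e-05, so δQ = 0.221 × 1.02e-05 = 2.26e-06.

(1.02 ± 0.226) × 10^-5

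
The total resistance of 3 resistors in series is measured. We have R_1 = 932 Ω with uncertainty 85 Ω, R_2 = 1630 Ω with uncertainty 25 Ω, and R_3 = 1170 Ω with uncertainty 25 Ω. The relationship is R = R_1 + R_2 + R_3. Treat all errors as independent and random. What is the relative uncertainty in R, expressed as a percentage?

2.47%

Absolute uncertainties add in quadrature for a linear combination:
  (δR_1)² = 7220;  (δR_2)² = 625;  (δR_3)² = 625
δR = √(8480) = 92.1 Ω
R = 3730 Ω, so δR/R = 92.1/3730 = 0.0247.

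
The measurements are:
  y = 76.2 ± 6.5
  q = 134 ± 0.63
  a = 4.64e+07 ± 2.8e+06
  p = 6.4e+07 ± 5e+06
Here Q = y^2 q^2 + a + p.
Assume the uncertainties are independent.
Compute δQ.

Let w = y^2·q^2 = 1.04e+08. δw/w = √((2·δy/y)² + (2·δq/q)²) = √(0.0291 + 8.84e-05) = 0.171, so δw = 1.78e+07.
Q = w + a + p: δQ = √(δw² + δa² + δp²) = √(3.17e+14 + 7.84e+12 + 2.5e+13) = 1.87e+07

1.87e+07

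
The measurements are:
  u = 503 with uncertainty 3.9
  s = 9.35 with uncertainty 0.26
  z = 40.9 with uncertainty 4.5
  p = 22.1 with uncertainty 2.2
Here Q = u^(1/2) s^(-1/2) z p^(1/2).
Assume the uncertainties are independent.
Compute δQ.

Q is a product of powers, so relative uncertainties combine in quadrature:
  (½·δu/u)² = (0.5×0.00775)² = 1.5e-05;  (−½·δs/s)² = (-0.5×0.0278)² = 0.000193;  (1·δz/z)² = (1×0.110)² = 0.0121;  (½·δp/p)² = (0.5×0.0995)² = 0.00248
δQ/Q = √(0.0148) = 0.122
Q = 1410, so δQ = 0.122 × 1410 = 172.

172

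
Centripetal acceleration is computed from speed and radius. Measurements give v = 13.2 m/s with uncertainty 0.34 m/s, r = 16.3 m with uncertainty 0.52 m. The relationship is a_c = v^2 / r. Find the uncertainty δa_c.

0.648 m/s^2

Products/powers → add relative errors in quadrature, weighted by exponent:
  (2·δv/v)² = (2×0.0258)² = 0.00265;  (-1·δr/r)² = (-1×0.0319)² = 0.00102
δa_c/a_c = √(0.00367) = 0.0606
a_c = 10.7 m/s^2, so δa_c = 0.0606 × 10.7 = 0.648 m/s^2.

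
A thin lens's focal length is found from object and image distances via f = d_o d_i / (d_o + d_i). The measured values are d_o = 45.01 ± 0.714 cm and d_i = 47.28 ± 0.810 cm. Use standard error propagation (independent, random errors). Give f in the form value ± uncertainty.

∂f/∂d_o = (d_i/(d_o+d_i))² = 0.262;  ∂f/∂d_i = (d_o/(d_o+d_i))² = 0.238
δf = √((∂f/∂d_o · δd_o)² + (∂f/∂d_i · δd_i)²) = √(0.0351 + 0.0371) = 0.269 cm
f = 23.06 cm.

23.06 ± 0.269 cm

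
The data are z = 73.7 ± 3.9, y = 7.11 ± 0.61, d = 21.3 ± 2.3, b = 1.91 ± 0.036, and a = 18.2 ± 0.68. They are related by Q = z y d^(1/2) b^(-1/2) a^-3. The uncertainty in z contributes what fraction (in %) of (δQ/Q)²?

(δQ/Q)² = (1·δz/z)² + (1·δy/y)² + (½·δd/d)² + (−½·δb/b)² + (-3·δa/a)²
  z term: (1×0.0529)² = 0.00280
  y term: (1×0.0858)² = 0.00736
  d term: (0.5×0.108)² = 0.00291
  b term: (-0.5×0.0188)² = 8.88e-05
  a term: (-3×0.0374)² = 0.0126
Total = 0.0257. Share from z = 0.00280/0.0257 = 0.109.

10.9%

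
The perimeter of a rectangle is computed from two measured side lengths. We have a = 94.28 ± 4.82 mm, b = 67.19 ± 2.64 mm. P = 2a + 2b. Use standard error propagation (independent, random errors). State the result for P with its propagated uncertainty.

322.9 ± 11.0 mm

P is a linear combination, so absolute uncertainties add in quadrature:
  (2·δa)² = 92.9;  (2·δb)² = 27.9
δP = √(121) = 11.0 mm
P = 322.9 mm.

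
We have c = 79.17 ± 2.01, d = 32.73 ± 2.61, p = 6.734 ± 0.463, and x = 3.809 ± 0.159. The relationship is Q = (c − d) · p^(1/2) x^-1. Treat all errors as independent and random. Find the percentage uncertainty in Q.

Let u = c − d = 46.44. δu = √(δc² + δd²) = √(4.04 + 6.81) = 3.29, so δu/u = 0.0709.
Q is then a monomial in u, p, x:
δQ/Q = √((δu/u)² + (½·δp/p)² + (-1·δx/x)²) = √(0.00503 + 0.00118 + 0.00174) = 0.0892

8.92%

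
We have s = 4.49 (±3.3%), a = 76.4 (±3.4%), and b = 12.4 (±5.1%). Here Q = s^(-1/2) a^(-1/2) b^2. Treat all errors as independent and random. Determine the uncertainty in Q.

For a monomial Q ∝ s^(-1/2), a^(-1/2), b^2, fractional errors add in quadrature:
  (−½·δs/s)² = (-0.5×0.0330)² = 0.000272;  (−½·δa/a)² = (-0.5×0.0340)² = 0.000289;  (2·δb/b)² = (2×0.0510)² = 0.0104
δQ/Q = √(0.0110) = 0.105
Q = 8.30, so δQ = 0.105 × 8.30 = 0.869.

0.869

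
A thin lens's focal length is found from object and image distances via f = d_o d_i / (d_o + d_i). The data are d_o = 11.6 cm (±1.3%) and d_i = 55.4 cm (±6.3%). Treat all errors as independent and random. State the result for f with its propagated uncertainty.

9.59 ± 0.147 cm

∂f/∂d_o = (d_i/(d_o+d_i))² = 0.684;  ∂f/∂d_i = (d_o/(d_o+d_i))² = 0.0300
δf = √((∂f/∂d_o · δd_o)² + (∂f/∂d_i · δd_i)²) = √(0.0106 + 0.0109) = 0.147 cm
f = 9.59 cm.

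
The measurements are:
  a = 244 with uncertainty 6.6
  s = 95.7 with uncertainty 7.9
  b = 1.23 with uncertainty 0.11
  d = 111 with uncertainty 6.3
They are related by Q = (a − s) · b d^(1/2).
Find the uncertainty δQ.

224

Let u = a − s = 148. δu = √(δa² + δs²) = √(43.6 + 62.4) = 10.3, so δu/u = 0.0694.
Q is then a monomial in u, b, d:
δQ/Q = √((δu/u)² + (1·δb/b)² + (½·δd/d)²) = √(0.00482 + 0.00800 + 0.000805) = 0.117
Q = 1920, so δQ = 0.117 × 1920 = 224.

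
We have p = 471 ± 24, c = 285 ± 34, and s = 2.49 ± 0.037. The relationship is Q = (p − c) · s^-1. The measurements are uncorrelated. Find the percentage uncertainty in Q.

Let u = p − c = 186. δu = √(δp² + δc²) = √(576 + 1160) = 41.6, so δu/u = 0.224.
Q is then a monomial in u, s:
δQ/Q = √((δu/u)² + (-1·δs/s)²) = √(0.0501 + 0.000221) = 0.224

22.4%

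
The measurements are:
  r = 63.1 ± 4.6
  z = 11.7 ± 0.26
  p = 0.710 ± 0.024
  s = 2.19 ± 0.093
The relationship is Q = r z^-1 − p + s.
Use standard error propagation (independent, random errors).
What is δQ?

0.422

Let w = r·z^-1 = 5.39. δw/w = √((1·δr/r)² + (-1·δz/z)²) = √(0.00531 + 0.000494) = 0.0762, so δw = 0.411.
Q = w − p + s: δQ = √(δw² + δp² + δs²) = √(0.169 + 0.000576 + 0.00865) = 0.422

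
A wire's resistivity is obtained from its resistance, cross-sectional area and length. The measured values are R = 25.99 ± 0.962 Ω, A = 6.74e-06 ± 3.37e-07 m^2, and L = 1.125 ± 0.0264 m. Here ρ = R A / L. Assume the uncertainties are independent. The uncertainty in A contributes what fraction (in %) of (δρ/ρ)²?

(δρ/ρ)² = (1·δR/R)² + (1·δA/A)² + (-1·δL/L)²
  R term: (1×0.0370)² = 0.00137
  A term: (1×0.0500)² = 0.00250
  L term: (-1×0.0235)² = 0.000551
Total = 0.00442. Share from A = 0.00250/0.00442 = 0.566.

56.6%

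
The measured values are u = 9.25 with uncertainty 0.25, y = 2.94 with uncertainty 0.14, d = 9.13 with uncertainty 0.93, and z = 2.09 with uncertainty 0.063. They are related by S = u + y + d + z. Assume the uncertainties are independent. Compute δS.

0.975

Sums and differences: (δS)² = Σ (cᵢ δxᵢ)².
  (δu)² = 0.0625;  (δy)² = 0.0196;  (δd)² = 0.865;  (δz)² = 0.00397
δS = √(0.951) = 0.975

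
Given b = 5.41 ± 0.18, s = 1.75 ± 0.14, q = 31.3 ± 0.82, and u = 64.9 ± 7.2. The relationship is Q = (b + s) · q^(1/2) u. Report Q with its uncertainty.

2600 ± 302

Let w = b + s = 7.16. δw = √(δb² + δs²) = √(0.0324 + 0.0196) = 0.228, so δw/w = 0.0318.
Q is then a monomial in w, q, u:
δQ/Q = √((δw/w)² + (½·δq/q)² + (1·δu/u)²) = √(0.00101 + 0.000172 + 0.0123) = 0.116
Q = 2600, so δQ = 0.116 × 2600 = 302.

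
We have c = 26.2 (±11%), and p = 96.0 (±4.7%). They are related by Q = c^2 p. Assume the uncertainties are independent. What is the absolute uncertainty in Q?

Products/powers → add relative errors in quadrature, weighted by exponent:
  (2·δc/c)² = (2×0.110)² = 0.0484;  (1·δp/p)² = (1×0.0470)² = 0.00221
δQ/Q = √(0.0506) = 0.225
Q = 65900, so δQ = 0.225 × 65900 = 14800.

14800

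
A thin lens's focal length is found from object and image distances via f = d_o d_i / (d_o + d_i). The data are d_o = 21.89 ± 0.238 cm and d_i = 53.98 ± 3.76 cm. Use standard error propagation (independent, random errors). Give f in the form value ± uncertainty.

15.57 ± 0.335 cm

∂f/∂d_o = (d_i/(d_o+d_i))² = 0.506;  ∂f/∂d_i = (d_o/(d_o+d_i))² = 0.0832
δf = √((∂f/∂d_o · δd_o)² + (∂f/∂d_i · δd_i)²) = √(0.0145 + 0.0980) = 0.335 cm
f = 15.57 cm.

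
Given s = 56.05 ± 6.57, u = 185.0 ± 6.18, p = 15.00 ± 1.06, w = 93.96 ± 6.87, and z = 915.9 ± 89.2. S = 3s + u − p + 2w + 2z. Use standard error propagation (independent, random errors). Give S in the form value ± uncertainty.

Absolute uncertainties add in quadrature for a linear combination:
  (3·δs)² = 388;  (δu)² = 38.2;  (δp)² = 1.12;  (2·δw)² = 189;  (2·δz)² = 31800
δS = √(32400) = 180
S = 2358.

2358 ± 180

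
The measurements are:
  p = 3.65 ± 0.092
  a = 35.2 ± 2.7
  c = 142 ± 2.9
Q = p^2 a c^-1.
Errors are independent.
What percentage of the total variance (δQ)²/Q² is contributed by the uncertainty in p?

28.7%

(δQ/Q)² = (2·δp/p)² + (1·δa/a)² + (-1·δc/c)²
  p term: (2×0.0252)² = 0.00254
  a term: (1×0.0767)² = 0.00588
  c term: (-1×0.0204)² = 0.000417
Total = 0.00884. Share from p = 0.00254/0.00884 = 0.287.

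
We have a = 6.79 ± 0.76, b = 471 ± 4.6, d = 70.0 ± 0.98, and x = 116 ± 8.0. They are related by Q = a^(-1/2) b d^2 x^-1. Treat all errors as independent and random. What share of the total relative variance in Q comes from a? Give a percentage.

35.7%

(δQ/Q)² = (−½·δa/a)² + (1·δb/b)² + (2·δd/d)² + (-1·δx/x)²
  a term: (-0.5×0.112)² = 0.00313
  b term: (1×0.00977)² = 9.54e-05
  d term: (2×0.0140)² = 0.000784
  x term: (-1×0.0690)² = 0.00476
Total = 0.00877. Share from a = 0.00313/0.00877 = 0.357.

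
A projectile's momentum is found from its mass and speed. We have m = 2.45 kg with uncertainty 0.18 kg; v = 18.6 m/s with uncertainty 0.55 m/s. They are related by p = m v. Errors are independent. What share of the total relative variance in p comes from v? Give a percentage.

(δp/p)² = (1·δm/m)² + (1·δv/v)²
  m term: (1×0.0735)² = 0.00540
  v term: (1×0.0296)² = 0.000874
Total = 0.00627. Share from v = 0.000874/0.00627 = 0.139.

13.9%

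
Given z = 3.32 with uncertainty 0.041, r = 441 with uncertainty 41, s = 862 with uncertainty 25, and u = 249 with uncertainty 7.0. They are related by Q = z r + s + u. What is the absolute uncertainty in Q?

140

Let p = z·r = 1460. δp/p = √((1·δz/z)² + (1·δr/r)²) = √(0.000153 + 0.00864) = 0.0938, so δp = 137.
Q = p + s + u: δQ = √(δp² + δs² + δu²) = √(18900 + 625 + 49.0) = 140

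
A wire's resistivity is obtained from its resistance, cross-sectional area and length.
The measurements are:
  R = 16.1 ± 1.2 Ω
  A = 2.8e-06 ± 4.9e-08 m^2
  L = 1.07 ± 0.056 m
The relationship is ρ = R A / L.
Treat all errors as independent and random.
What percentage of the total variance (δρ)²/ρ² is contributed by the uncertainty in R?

64.6%

(δρ/ρ)² = (1·δR/R)² + (1·δA/A)² + (-1·δL/L)²
  R term: (1×0.0745)² = 0.00556
  A term: (1×0.0175)² = 0.000306
  L term: (-1×0.0523)² = 0.00274
Total = 0.00860. Share from R = 0.00556/0.00860 = 0.646.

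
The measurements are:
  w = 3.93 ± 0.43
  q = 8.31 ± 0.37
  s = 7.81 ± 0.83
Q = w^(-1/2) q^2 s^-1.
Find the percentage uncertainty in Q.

Since Q is a product/quotient, work with relative uncertainties:
  (−½·δw/w)² = (-0.5×0.109)² = 0.00299;  (2·δq/q)² = (2×0.0445)² = 0.00793;  (-1·δs/s)² = (-1×0.106)² = 0.0113
δQ/Q = √(0.0222) = 0.149

14.9%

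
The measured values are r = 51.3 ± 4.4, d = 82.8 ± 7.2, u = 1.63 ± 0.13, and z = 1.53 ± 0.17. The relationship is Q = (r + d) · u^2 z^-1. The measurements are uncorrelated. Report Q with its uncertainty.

Let w = r + d = 134. δw = √(δr² + δd²) = √(19.4 + 51.8) = 8.44, so δw/w = 0.0629.
Q is then a monomial in w, u, z:
δQ/Q = √((δw/w)² + (2·δu/u)² + (-1·δz/z)²) = √(0.00396 + 0.0254 + 0.0123) = 0.204
Q = 233, so δQ = 0.204 × 233 = 47.6.

233 ± 47.6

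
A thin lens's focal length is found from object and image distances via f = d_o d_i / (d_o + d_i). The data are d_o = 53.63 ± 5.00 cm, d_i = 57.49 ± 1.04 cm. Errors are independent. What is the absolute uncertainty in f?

∂f/∂d_o = (d_i/(d_o+d_i))² = 0.268;  ∂f/∂d_i = (d_o/(d_o+d_i))² = 0.233
δf = √((∂f/∂d_o · δd_o)² + (∂f/∂d_i · δd_i)²) = √(1.79 + 0.0587) = 1.36 cm

1.36 cm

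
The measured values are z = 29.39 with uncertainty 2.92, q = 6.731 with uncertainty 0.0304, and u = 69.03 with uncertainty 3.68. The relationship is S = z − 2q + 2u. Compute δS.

For a sum/difference, combine absolute errors in quadrature:
  (δz)² = 8.53;  (2·δq)² = 0.00370;  (2·δu)² = 54.2
δS = √(62.7) = 7.92

7.92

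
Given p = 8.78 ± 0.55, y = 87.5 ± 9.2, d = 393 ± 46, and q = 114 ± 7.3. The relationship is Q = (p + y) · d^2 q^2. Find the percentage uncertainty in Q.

Let u = p + y = 96.3. δu = √(δp² + δy²) = √(0.303 + 84.6) = 9.22, so δu/u = 0.0957.
Q is then a monomial in u, d, q:
δQ/Q = √((δu/u)² + (2·δd/d)² + (2·δq/q)²) = √(0.00916 + 0.0548 + 0.0164) = 0.283

28.3%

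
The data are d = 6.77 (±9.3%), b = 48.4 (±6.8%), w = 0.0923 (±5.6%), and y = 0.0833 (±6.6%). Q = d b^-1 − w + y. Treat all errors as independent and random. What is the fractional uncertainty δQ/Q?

Let p = d·b^-1 = 0.140. δp/p = √((1·δd/d)² + (-1·δb/b)²) = √(0.00865 + 0.00462) = 0.115, so δp = 0.0161.
Q = p − w + y: δQ = √(δp² + δw² + δy²) = √(0.000260 + 2.67e-05 + 3.02e-05) = 0.0178
Q = 0.131, so δQ/Q = 0.0178/0.131 = 0.136.

0.136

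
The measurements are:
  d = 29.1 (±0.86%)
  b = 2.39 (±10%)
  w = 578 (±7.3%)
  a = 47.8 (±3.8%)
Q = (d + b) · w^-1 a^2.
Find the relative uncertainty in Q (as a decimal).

0.106

Let u = d + b = 31.5. δu = √(δd² + δb²) = √(0.0626 + 0.0571) = 0.346, so δu/u = 0.0110.
Q is then a monomial in u, w, a:
δQ/Q = √((δu/u)² + (-1·δw/w)² + (2·δa/a)²) = √(0.000121 + 0.00533 + 0.00578) = 0.106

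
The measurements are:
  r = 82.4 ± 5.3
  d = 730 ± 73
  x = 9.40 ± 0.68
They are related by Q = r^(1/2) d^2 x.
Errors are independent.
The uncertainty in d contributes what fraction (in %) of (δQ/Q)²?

(δQ/Q)² = (½·δr/r)² + (2·δd/d)² + (1·δx/x)²
  r term: (0.5×0.0643)² = 0.00103
  d term: (2×0.100)² = 0.0400
  x term: (1×0.0723)² = 0.00523
Total = 0.0463. Share from d = 0.0400/0.0463 = 0.865.

86.5%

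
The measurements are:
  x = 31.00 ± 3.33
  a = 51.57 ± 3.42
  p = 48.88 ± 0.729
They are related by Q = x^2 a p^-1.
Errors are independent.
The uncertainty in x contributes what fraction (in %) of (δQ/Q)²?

90.9%

(δQ/Q)² = (2·δx/x)² + (1·δa/a)² + (-1·δp/p)²
  x term: (2×0.107)² = 0.0462
  a term: (1×0.0663)² = 0.00440
  p term: (-1×0.0149)² = 0.000222
Total = 0.0508. Share from x = 0.0462/0.0508 = 0.909.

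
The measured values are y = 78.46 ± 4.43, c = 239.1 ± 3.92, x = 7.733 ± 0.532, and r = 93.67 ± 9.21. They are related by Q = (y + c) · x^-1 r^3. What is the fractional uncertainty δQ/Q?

0.303

Let u = y + c = 317.6. δu = √(δy² + δc²) = √(19.6 + 15.4) = 5.92, so δu/u = 0.0186.
Q is then a monomial in u, x, r:
δQ/Q = √((δu/u)² + (-1·δx/x)² + (3·δr/r)²) = √(0.000347 + 0.00473 + 0.0870) = 0.303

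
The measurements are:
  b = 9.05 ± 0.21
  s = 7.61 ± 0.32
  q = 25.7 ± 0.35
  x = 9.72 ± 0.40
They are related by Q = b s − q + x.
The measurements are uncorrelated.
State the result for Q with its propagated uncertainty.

52.9 ± 3.35

Let p = b·s = 68.9. δp/p = √((1·δb/b)² + (1·δs/s)²) = √(0.000538 + 0.00177) = 0.0480, so δp = 3.31.
Q = p − q + x: δQ = √(δp² + δq² + δx²) = √(10.9 + 0.122 + 0.160) = 3.35
Q = 52.9.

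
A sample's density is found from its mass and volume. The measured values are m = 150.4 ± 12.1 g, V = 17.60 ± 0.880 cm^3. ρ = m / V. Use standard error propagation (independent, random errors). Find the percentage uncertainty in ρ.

Products/powers → add relative errors in quadrature, weighted by exponent:
  (1·δm/m)² = (1×0.0805)² = 0.00647;  (-1·δV/V)² = (-1×0.0500)² = 0.00250
δρ/ρ = √(0.00897) = 0.0947

9.47%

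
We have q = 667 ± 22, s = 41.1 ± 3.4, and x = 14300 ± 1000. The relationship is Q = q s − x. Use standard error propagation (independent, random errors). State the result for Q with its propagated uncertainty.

Let p = q·s = 27400. δp/p = √((1·δq/q)² + (1·δs/s)²) = √(0.00109 + 0.00684) = 0.0891, so δp = 2440.
Q = p − x: δQ = √(δp² + δx²) = √(5.96e+06 + 1e+06) = 2640
Q = 13100.

13100 ± 2640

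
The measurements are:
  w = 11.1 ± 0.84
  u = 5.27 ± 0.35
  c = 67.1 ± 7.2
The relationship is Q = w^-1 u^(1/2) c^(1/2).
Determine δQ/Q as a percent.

9.85%

Since Q is a product/quotient, work with relative uncertainties:
  (-1·δw/w)² = (-1×0.0757)² = 0.00573;  (½·δu/u)² = (0.5×0.0664)² = 0.00110;  (½·δc/c)² = (0.5×0.107)² = 0.00288
δQ/Q = √(0.00971) = 0.0985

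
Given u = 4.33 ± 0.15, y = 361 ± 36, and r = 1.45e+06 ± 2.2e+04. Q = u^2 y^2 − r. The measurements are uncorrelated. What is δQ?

5.16e+05

Let p = u^2·y^2 = 2.44e+06. δp/p = √((2·δu/u)² + (2·δy/y)²) = √(0.00480 + 0.0398) = 0.211, so δp = 5.16e+05.
Q = p − r: δQ = √(δp² + δr²) = √(2.66e+11 + 4.84e+08) = 5.16e+05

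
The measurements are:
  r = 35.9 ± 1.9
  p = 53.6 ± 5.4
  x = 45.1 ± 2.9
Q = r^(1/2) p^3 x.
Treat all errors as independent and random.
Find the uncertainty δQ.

For a monomial Q ∝ r^(1/2), p^3, x, fractional errors add in quadrature:
  (½·δr/r)² = (0.5×0.0529)² = 0.000700;  (3·δp/p)² = (3×0.101)² = 0.0913;  (1·δx/x)² = (1×0.0643)² = 0.00413
δQ/Q = √(0.0962) = 0.310
Q = 4.16e+07, so δQ = 0.310 × 4.16e+07 = 1.29e+07.

1.29e+07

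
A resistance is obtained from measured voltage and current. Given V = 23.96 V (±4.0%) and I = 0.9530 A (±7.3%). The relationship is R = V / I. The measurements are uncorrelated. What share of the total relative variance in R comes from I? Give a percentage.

76.9%

(δR/R)² = (1·δV/V)² + (-1·δI/I)²
  V term: (1×0.0400)² = 0.00160
  I term: (-1×0.0730)² = 0.00533
Total = 0.00693. Share from I = 0.00533/0.00693 = 0.769.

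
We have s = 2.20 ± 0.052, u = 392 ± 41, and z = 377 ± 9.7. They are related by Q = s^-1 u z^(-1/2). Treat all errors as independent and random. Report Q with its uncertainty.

9.18 ± 0.991

Q is a product of powers, so relative uncertainties combine in quadrature:
  (-1·δs/s)² = (-1×0.0236)² = 0.000559;  (1·δu/u)² = (1×0.105)² = 0.0109;  (−½·δz/z)² = (-0.5×0.0257)² = 0.000166
δQ/Q = √(0.0117) = 0.108
Q = 9.18, so δQ = 0.108 × 9.18 = 0.991.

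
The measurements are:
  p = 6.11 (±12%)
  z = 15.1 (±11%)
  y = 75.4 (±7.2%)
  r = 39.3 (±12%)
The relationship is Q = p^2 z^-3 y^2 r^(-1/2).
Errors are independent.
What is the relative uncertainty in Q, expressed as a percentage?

43.7%

Relative error in a monomial: (δQ/Q)² = Σ (nᵢ · δxᵢ/xᵢ)².
  (2·δp/p)² = (2×0.120)² = 0.0576;  (-3·δz/z)² = (-3×0.110)² = 0.109;  (2·δy/y)² = (2×0.0720)² = 0.0207;  (−½·δr/r)² = (-0.5×0.120)² = 0.00360
δQ/Q = √(0.191) = 0.437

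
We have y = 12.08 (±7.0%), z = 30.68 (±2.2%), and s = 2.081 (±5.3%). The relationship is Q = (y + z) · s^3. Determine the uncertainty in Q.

62.0

Let u = y + z = 42.76. δu = √(δy² + δz²) = √(0.715 + 0.456) = 1.08, so δu/u = 0.0253.
Q is then a monomial in u, s:
δQ/Q = √((δu/u)² + (3·δs/s)²) = √(0.000640 + 0.0253) = 0.161
Q = 385.3, so δQ = 0.161 × 385.3 = 62.0.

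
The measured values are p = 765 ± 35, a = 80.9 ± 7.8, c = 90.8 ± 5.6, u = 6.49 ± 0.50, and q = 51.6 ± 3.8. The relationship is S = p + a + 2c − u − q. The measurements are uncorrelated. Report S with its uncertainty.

969 ± 37.8

Sums and differences: (δS)² = Σ (cᵢ δxᵢ)².
  (δp)² = 1220;  (δa)² = 60.8;  (2·δc)² = 125;  (δu)² = 0.250;  (δq)² = 14.4
δS = √(1430) = 37.8
S = 969.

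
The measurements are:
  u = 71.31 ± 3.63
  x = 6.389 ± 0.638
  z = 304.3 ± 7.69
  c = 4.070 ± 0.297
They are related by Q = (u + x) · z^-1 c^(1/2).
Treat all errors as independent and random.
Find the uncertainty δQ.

0.0335

Let w = u + x = 77.70. δw = √(δu² + δx²) = √(13.2 + 0.407) = 3.69, so δw/w = 0.0474.
Q is then a monomial in w, z, c:
δQ/Q = √((δw/w)² + (-1·δz/z)² + (½·δc/c)²) = √(0.00225 + 0.000639 + 0.00133) = 0.0650
Q = 0.5151, so δQ = 0.0650 × 0.5151 = 0.0335.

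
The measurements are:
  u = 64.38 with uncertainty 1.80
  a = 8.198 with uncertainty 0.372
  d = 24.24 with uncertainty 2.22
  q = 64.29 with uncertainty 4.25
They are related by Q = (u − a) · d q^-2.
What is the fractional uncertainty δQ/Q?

Let w = u − a = 56.18. δw = √(δu² + δa²) = √(3.24 + 0.138) = 1.84, so δw/w = 0.0327.
Q is then a monomial in w, d, q:
δQ/Q = √((δw/w)² + (1·δd/d)² + (-2·δq/q)²) = √(0.00107 + 0.00839 + 0.0175) = 0.164

0.164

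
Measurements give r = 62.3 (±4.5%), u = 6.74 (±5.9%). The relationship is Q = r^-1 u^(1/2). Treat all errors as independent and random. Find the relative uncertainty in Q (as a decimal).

Each factor contributes (exponent × relative error)² to (δQ/Q)²:
  (-1·δr/r)² = (-1×0.0450)² = 0.00202;  (½·δu/u)² = (0.5×0.0590)² = 0.000870
δQ/Q = √(0.00290) = 0.0538

0.0538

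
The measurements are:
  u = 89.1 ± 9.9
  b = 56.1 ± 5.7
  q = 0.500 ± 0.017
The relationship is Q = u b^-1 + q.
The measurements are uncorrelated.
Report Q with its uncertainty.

Let p = u·b^-1 = 1.59. δp/p = √((1·δu/u)² + (-1·δb/b)²) = √(0.0123 + 0.0103) = 0.151, so δp = 0.239.
Q = p + q: δQ = √(δp² + δq²) = √(0.0572 + 0.000289) = 0.240
Q = 2.09.

2.09 ± 0.240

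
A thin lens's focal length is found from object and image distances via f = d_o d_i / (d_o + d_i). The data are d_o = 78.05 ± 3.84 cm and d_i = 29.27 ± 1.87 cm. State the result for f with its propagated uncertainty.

21.29 ± 1.03 cm

∂f/∂d_o = (d_i/(d_o+d_i))² = 0.0744;  ∂f/∂d_i = (d_o/(d_o+d_i))² = 0.529
δf = √((∂f/∂d_o · δd_o)² + (∂f/∂d_i · δd_i)²) = √(0.0816 + 0.978) = 1.03 cm
f = 21.29 cm.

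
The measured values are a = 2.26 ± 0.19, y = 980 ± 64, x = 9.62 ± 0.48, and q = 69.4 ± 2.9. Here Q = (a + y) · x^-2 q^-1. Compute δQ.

Let u = a + y = 982. δu = √(δa² + δy²) = √(0.0361 + 4100) = 64.0, so δu/u = 0.0652.
Q is then a monomial in u, x, q:
δQ/Q = √((δu/u)² + (-2·δx/x)² + (-1·δq/q)²) = √(0.00425 + 0.00996 + 0.00175) = 0.126
Q = 0.153, so δQ = 0.126 × 0.153 = 0.0193.

0.0193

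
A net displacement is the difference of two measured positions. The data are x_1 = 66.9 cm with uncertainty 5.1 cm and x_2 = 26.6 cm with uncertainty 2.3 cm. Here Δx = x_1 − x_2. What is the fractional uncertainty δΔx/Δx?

Δx is a linear combination, so absolute uncertainties add in quadrature:
  (δx_1)² = 26.0;  (δx_2)² = 5.29
δΔx = √(31.3) = 5.59 cm
Δx = 40.3 cm, so δΔx/Δx = 5.59/40.3 = 0.139.

0.139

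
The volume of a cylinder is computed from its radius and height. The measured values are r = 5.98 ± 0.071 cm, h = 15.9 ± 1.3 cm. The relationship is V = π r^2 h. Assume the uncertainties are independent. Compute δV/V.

For a monomial V ∝ r^2, h, fractional errors add in quadrature:
  (2·δr/r)² = (2×0.0119)² = 0.000564;  (1·δh/h)² = (1×0.0818)² = 0.00668
δV/V = √(0.00725) = 0.0851

0.0851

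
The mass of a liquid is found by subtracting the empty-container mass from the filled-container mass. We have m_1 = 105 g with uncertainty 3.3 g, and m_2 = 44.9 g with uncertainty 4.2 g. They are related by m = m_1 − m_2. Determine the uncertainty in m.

5.34 g

Each term contributes (cᵢ δxᵢ)² to (δm)²:
  (δm_1)² = 10.9;  (δm_2)² = 17.6
δm = √(28.5) = 5.34 g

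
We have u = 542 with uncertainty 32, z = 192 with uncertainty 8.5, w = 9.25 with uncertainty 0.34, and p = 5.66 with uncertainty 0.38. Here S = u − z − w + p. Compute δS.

33.1

Absolute uncertainties add in quadrature for a linear combination:
  (δu)² = 1020;  (δz)² = 72.2;  (δw)² = 0.116;  (δp)² = 0.144
δS = √(1100) = 33.1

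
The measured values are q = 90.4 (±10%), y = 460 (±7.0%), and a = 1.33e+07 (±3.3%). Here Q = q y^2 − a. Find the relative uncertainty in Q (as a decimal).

0.570

Let p = q·y^2 = 1.91e+07. δp/p = √((1·δq/q)² + (2·δy/y)²) = √(0.0100 + 0.0196) = 0.172, so δp = 3.29e+06.
Q = p − a: δQ = √(δp² + δa²) = √(1.08e+13 + 1.93e+11) = 3.32e+06
Q = 5.83e+06, so δQ/Q = 3.32e+06/5.83e+06 = 0.570.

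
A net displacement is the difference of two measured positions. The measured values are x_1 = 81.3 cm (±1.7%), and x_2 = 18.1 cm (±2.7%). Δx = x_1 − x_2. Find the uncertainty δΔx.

For a sum/difference, combine absolute errors in quadrature:
  (δx_1)² = 1.91;  (δx_2)² = 0.239
δΔx = √(2.15) = 1.47 cm

1.47 cm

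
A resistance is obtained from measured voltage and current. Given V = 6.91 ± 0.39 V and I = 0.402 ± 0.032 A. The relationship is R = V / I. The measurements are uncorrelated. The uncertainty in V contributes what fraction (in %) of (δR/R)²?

(δR/R)² = (1·δV/V)² + (-1·δI/I)²
  V term: (1×0.0564)² = 0.00319
  I term: (-1×0.0796)² = 0.00634
Total = 0.00952. Share from V = 0.00319/0.00952 = 0.335.

33.5%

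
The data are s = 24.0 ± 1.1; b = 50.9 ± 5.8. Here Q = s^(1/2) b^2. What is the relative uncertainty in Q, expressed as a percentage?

Relative error in a monomial: (δQ/Q)² = Σ (nᵢ · δxᵢ/xᵢ)².
  (½·δs/s)² = (0.5×0.0458)² = 0.000525;  (2·δb/b)² = (2×0.114)² = 0.0519
δQ/Q = √(0.0525) = 0.229

22.9%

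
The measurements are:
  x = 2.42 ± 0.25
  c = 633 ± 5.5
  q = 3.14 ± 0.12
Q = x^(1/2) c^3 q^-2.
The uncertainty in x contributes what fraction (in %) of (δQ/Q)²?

(δQ/Q)² = (½·δx/x)² + (3·δc/c)² + (-2·δq/q)²
  x term: (0.5×0.103)² = 0.00267
  c term: (3×0.00869)² = 0.000679
  q term: (-2×0.0382)² = 0.00584
Total = 0.00919. Share from x = 0.00267/0.00919 = 0.290.

29.0%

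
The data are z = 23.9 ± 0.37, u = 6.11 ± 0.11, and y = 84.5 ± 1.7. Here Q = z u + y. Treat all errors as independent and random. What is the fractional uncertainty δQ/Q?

Let p = z·u = 146. δp/p = √((1·δz/z)² + (1·δu/u)²) = √(0.000240 + 0.000324) = 0.0237, so δp = 3.47.
Q = p + y: δQ = √(δp² + δy²) = √(12.0 + 2.89) = 3.86
Q = 231, so δQ/Q = 3.86/231 = 0.0168.

0.0168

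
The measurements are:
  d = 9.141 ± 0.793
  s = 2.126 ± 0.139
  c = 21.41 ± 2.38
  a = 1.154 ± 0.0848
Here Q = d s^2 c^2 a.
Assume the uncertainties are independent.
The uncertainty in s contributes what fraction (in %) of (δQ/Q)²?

(δQ/Q)² = (1·δd/d)² + (2·δs/s)² + (2·δc/c)² + (1·δa/a)²
  d term: (1×0.0868)² = 0.00753
  s term: (2×0.0654)² = 0.0171
  c term: (2×0.111)² = 0.0494
  a term: (1×0.0735)² = 0.00540
Total = 0.0795. Share from s = 0.0171/0.0795 = 0.215.

21.5%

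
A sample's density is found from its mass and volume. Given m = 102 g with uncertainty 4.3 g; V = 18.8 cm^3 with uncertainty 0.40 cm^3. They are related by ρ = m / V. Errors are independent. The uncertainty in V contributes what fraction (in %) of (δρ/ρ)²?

(δρ/ρ)² = (1·δm/m)² + (-1·δV/V)²
  m term: (1×0.0422)² = 0.00178
  V term: (-1×0.0213)² = 0.000453
Total = 0.00223. Share from V = 0.000453/0.00223 = 0.203.

20.3%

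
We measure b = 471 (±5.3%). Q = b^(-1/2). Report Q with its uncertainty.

Q ∝ b^(-1/2), so δQ/Q = |−½| · δb/b = 0.5 × 0.0530 = 0.0265.
Q = 0.0461, so δQ = 0.0265 × 0.0461 = 0.00122.

0.0461 ± 0.00122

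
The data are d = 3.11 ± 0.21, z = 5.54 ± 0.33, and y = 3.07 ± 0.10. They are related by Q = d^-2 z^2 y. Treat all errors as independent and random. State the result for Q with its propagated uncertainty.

Q is a product of powers, so relative uncertainties combine in quadrature:
  (-2·δd/d)² = (-2×0.0675)² = 0.0182;  (2·δz/z)² = (2×0.0596)² = 0.0142;  (1·δy/y)² = (1×0.0326)² = 0.00106
δQ/Q = √(0.0335) = 0.183
Q = 9.74, so δQ = 0.183 × 9.74 = 1.78.

9.74 ± 1.78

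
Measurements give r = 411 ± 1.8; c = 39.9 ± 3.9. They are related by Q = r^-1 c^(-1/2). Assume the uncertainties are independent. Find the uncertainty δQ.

1.89e-05

Products/powers → add relative errors in quadrature, weighted by exponent:
  (-1·δr/r)² = (-1×0.00438)² = 1.92e-05;  (−½·δc/c)² = (-0.5×0.0977)² = 0.00239
δQ/Q = √(0.00241) = 0.0491
Q = 0.000385, so δQ = 0.0491 × 0.000385 = 1.89e-05.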